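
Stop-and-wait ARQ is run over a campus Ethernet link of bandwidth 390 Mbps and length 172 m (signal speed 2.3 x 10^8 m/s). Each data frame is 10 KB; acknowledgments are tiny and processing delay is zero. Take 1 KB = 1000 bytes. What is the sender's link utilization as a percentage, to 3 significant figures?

99.3 %

t_tx = L/R = 80000/390000000 = 0.000205128 s.
t_prop = 172/2.3e+08 = 7.47826e-07 s; RTT = 1.49565e-06 s.
Cycle = t_tx + RTT = 0.000206624 s.
Utilization = t_tx / cycle = 0.000205128/0.000206624 = 99.3 %.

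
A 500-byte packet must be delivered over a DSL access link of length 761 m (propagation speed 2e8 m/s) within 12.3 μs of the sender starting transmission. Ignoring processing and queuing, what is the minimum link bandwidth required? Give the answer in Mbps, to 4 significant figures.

470.9 Mbps

L = 4000 bits.
Propagation delay = 761 / 200000000 = 3.805 μs.
Transmission budget = 12.3 − 3.805 = 8.495 μs.
R ≥ L / t_tx = 4000 bits / 8.495e-06 s = 470.9 Mbps.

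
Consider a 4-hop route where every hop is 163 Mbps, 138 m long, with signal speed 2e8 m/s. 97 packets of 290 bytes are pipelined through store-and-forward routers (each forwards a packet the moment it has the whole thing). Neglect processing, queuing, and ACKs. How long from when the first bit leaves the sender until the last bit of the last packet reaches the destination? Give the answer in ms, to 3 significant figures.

1.43 ms

Per-hop transmission t_tx = L/R = 2320/163000000 = 0.0142331 ms.
Per-hop propagation t_prop = 138/200000000 = 0.00069 ms.
Pipeline fill: first packet needs 4·t_tx to clear all hops; remaining 96 packets each add one t_tx.
Total = (4+97-1)·t_tx + 4·t_prop = 100·0.0142331 + 4·0.00069 = 1.43 ms.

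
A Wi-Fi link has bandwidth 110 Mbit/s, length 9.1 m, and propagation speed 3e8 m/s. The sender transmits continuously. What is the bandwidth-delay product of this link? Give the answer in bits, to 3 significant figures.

Propagation delay = 9.1 / 300000000 = 3.03333e-08 s.
BDP = R × t_prop = 110000000 × 3.03333e-08 = 3.33667 bits.

3.34 bits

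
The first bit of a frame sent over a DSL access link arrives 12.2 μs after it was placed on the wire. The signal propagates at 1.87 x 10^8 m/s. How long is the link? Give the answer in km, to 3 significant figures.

2.28 km

d = s × t_prop = 187000000 × 1.22e-05 = 2.28 km.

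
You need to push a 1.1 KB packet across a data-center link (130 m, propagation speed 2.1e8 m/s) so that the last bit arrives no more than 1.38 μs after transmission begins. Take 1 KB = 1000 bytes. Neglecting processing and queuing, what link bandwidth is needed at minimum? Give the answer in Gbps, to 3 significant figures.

L = 8800 bits.
Propagation delay = 130 / 210000000 = 0.619048 μs.
Transmission budget = 1.38 − 0.619048 = 0.760952 μs.
R ≥ L / t_tx = 8800 bits / 7.60952e-07 s = 11.6 Gbps.

11.6 Gbps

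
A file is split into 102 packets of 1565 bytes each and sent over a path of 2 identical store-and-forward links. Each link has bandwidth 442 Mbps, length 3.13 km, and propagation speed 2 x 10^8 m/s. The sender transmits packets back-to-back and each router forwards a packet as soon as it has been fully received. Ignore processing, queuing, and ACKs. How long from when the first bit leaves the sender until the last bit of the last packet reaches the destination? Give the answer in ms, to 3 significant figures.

Per-hop transmission t_tx = L/R = 12520/442000000 = 0.0283258 ms.
Per-hop propagation t_prop = 3130/200000000 = 0.01565 ms.
Pipeline fill: first packet needs 2·t_tx to clear all hops; remaining 101 packets each add one t_tx.
Total = (2+102-1)·t_tx + 2·t_prop = 103·0.0283258 + 2·0.01565 = 2.95 ms.

2.95 ms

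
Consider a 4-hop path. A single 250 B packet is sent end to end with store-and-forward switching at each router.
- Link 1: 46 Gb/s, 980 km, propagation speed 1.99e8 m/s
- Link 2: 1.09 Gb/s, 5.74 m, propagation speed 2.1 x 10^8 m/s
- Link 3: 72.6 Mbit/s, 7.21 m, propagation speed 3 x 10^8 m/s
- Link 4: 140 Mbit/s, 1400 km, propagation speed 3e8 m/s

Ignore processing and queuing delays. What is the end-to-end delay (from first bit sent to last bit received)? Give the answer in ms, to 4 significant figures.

L = 250 × 8 = 2000 bits.
Transmission delays (L/R per hop): 4.34783e-05, 0.00183486, 0.0275482, 0.0142857 ms; sum = 0.0437123 ms.
Propagation delays (d/s per hop): 4.92462, 2.73333e-05, 2.40333e-05, 4.66667 ms; sum = 9.59134 ms.
End-to-end = 9.635 ms.

9.635 ms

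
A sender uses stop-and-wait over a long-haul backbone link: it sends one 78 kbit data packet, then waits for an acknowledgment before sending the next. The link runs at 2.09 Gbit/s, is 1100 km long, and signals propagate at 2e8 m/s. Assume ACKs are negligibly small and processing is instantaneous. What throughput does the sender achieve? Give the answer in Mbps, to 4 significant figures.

7.067 Mbps

t_tx = L/R = 78000/2.09e+09 = 3.73206e-05 s.
t_prop = 1100000/200000000 = 0.0055 s; RTT = 0.011 s.
Cycle = t_tx + RTT = 0.0110373 s.
Throughput = L / cycle = 78000 / 0.0110373 = 7.067 Mbps.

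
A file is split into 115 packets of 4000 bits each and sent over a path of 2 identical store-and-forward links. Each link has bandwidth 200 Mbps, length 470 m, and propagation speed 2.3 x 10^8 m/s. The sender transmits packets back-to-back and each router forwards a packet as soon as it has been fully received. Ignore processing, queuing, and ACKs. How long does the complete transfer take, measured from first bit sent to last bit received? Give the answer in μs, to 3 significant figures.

Per-hop transmission t_tx = L/R = 4000/200000000 = 20 μs.
Per-hop propagation t_prop = 470/2.3e+08 = 2.04348 μs.
Pipeline fill: first packet needs 2·t_tx to clear all hops; remaining 114 packets each add one t_tx.
Total = (2+115-1)·t_tx + 2·t_prop = 116·20 + 2·2.04348 = 2320 μs.

2320 μs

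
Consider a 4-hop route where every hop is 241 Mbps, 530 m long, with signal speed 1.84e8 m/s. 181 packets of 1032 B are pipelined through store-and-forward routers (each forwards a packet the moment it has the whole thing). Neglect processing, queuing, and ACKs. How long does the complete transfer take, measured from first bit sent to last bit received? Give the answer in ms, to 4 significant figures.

6.315 ms

Per-hop transmission t_tx = L/R = 8256/241000000 = 0.0342573 ms.
Per-hop propagation t_prop = 530/184000000 = 0.00288043 ms.
Pipeline fill: first packet needs 4·t_tx to clear all hops; remaining 180 packets each add one t_tx.
Total = (4+181-1)·t_tx + 4·t_prop = 184·0.0342573 + 4·0.00288043 = 6.315 ms.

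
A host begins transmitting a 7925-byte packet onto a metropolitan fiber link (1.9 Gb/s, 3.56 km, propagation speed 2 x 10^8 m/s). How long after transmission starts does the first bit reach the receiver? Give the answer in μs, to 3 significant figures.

17.8 μs

First bit experiences only propagation delay: d/s = 3560/200000000 = 17.8 μs.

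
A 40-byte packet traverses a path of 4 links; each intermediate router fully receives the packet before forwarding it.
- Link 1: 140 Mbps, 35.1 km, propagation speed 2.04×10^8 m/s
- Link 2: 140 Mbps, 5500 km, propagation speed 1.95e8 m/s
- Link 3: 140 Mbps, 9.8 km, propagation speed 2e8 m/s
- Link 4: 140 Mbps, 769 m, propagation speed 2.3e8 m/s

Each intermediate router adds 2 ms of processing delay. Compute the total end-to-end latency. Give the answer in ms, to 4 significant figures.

34.44 ms

L = 40 × 8 = 320 bits.
Transmission delay per hop = L/R = 320/140000000 = 0.00228571 ms; 4 hops → 0.00914286 ms.
Propagation delays (d/s per hop): 0.172059, 28.2051, 0.049, 0.00334348 ms; sum = 28.4295 ms.
Processing at 3 router(s): 3 × 2 ms = 6 ms.
End-to-end = 34.44 ms.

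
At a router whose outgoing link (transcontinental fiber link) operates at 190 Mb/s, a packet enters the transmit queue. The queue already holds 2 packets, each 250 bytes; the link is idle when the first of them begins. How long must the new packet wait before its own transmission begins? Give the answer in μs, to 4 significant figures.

21.05 μs

Each queued packet: L/R = 2000/190000000 = 10.5263 μs.
2 queued → 21.0526 μs.
Queuing delay = 21.05 μs.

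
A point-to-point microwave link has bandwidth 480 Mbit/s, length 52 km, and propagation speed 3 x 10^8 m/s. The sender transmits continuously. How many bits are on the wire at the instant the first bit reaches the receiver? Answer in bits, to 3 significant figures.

83200 bits

Propagation delay = 52000 / 300000000 = 0.000173333 s.
BDP = R × t_prop = 480000000 × 0.000173333 = 83200 bits.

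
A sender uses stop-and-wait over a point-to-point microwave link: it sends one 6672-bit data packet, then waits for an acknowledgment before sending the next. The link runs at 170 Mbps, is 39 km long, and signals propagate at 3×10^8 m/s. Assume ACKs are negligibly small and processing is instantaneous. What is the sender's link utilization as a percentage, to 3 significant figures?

13.1 %

t_tx = L/R = 6672/170000000 = 3.92471e-05 s.
t_prop = 39000/300000000 = 0.00013 s; RTT = 0.00026 s.
Cycle = t_tx + RTT = 0.000299247 s.
Utilization = t_tx / cycle = 3.92471e-05/0.000299247 = 13.1 %.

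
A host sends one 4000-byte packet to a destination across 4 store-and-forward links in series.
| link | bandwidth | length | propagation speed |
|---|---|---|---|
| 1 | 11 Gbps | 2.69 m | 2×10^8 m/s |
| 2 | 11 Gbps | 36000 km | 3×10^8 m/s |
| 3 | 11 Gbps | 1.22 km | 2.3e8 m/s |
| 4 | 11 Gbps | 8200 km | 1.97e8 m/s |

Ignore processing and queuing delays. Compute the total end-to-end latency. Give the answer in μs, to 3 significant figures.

L = 4000 × 8 = 32000 bits.
Transmission delay per hop = L/R = 32000/11000000000 = 2.90909 μs; 4 hops → 11.6364 μs.
Propagation delays (d/s per hop): 0.01345, 120000, 5.30435, 41624.4 μs; sum = 161630 μs.
End-to-end = 162000 μs.

162000 μs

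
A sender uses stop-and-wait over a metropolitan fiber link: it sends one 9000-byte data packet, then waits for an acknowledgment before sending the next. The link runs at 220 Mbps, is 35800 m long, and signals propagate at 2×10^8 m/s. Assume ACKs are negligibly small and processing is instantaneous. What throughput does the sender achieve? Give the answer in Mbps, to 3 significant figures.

t_tx = L/R = 72000/220000000 = 0.000327273 s.
t_prop = 35800/200000000 = 0.000179 s; RTT = 0.000358 s.
Cycle = t_tx + RTT = 0.000685273 s.
Throughput = L / cycle = 72000 / 0.000685273 = 105 Mbps.

105 Mbps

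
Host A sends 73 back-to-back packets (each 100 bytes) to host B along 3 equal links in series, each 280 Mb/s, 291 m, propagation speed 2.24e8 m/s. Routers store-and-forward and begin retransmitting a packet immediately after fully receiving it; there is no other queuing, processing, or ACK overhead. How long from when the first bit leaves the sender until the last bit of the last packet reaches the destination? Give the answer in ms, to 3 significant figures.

0.218 ms

Per-hop transmission t_tx = L/R = 800/280000000 = 0.00285714 ms.
Per-hop propagation t_prop = 291/2.24e+08 = 0.00129911 ms.
Pipeline fill: first packet needs 3·t_tx to clear all hops; remaining 72 packets each add one t_tx.
Total = (3+73-1)·t_tx + 3·t_prop = 75·0.00285714 + 3·0.00129911 = 0.218 ms.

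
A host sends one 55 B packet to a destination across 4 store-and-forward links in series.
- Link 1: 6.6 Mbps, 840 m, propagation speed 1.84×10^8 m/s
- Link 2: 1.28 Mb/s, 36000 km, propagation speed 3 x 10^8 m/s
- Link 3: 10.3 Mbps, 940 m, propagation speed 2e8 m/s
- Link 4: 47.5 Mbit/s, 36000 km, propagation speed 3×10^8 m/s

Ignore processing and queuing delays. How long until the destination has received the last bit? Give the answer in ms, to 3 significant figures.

L = 55 × 8 = 440 bits.
Transmission delays (L/R per hop): 0.0666667, 0.34375, 0.0427184, 0.00926316 ms; sum = 0.462398 ms.
Propagation delays (d/s per hop): 0.00456522, 120, 0.0047, 120 ms; sum = 240.009 ms.
End-to-end = 240 ms.

240 ms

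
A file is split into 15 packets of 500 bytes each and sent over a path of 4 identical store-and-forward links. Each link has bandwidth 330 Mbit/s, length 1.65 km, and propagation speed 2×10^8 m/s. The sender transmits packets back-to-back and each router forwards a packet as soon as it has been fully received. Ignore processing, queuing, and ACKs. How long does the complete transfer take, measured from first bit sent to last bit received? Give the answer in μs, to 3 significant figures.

Per-hop transmission t_tx = L/R = 4000/330000000 = 12.1212 μs.
Per-hop propagation t_prop = 1650/200000000 = 8.25 μs.
Pipeline fill: first packet needs 4·t_tx to clear all hops; remaining 14 packets each add one t_tx.
Total = (4+15-1)·t_tx + 4·t_prop = 18·12.1212 + 4·8.25 = 251 μs.

251 μs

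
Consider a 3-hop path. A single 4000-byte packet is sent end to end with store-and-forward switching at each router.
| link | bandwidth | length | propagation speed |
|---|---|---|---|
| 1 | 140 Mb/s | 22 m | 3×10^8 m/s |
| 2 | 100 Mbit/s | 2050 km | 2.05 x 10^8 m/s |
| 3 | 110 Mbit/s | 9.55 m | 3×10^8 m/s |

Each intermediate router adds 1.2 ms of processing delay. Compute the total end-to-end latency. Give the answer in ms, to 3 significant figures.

L = 4000 × 8 = 32000 bits.
Transmission delays (L/R per hop): 0.228571, 0.32, 0.290909 ms; sum = 0.839481 ms.
Propagation delays (d/s per hop): 7.33333e-05, 10, 3.18333e-05 ms; sum = 10.0001 ms.
Processing at 2 router(s): 2 × 1.2 ms = 2.4 ms.
End-to-end = 13.2 ms.

13.2 ms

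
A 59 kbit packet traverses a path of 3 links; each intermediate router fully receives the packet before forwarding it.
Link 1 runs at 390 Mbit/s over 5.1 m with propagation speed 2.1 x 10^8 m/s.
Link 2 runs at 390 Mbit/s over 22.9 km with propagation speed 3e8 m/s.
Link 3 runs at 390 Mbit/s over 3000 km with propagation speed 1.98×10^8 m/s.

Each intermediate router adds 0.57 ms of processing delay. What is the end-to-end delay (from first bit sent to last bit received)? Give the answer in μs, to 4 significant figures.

16820 μs

L = 59000 bits.
Transmission delay per hop = L/R = 59000/390000000 = 151.282 μs; 3 hops → 453.846 μs.
Propagation delays (d/s per hop): 0.0242857, 76.3333, 15151.5 μs; sum = 15227.9 μs.
Processing at 2 router(s): 2 × 0.57 ms = 1140 μs.
End-to-end = 16820 μs.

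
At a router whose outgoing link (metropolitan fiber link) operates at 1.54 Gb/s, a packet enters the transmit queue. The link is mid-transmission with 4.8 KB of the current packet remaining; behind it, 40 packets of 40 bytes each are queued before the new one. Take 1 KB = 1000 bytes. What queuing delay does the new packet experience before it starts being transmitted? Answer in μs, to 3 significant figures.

33.2 μs

Each queued packet: L/R = 320/1540000000 = 0.207792 μs.
40 queued → 8.31169 μs.
Plus remaining 38400 bits of current packet: 24.9351 μs.
Queuing delay = 33.2 μs.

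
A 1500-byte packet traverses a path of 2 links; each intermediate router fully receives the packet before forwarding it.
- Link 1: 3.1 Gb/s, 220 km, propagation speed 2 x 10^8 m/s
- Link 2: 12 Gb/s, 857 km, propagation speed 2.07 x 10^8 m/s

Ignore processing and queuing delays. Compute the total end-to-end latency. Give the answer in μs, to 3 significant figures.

5240 μs

L = 1500 × 8 = 12000 bits.
Transmission delays (L/R per hop): 3.87097, 1 μs; sum = 4.87097 μs.
Propagation delays (d/s per hop): 1100, 4140.1 μs; sum = 5240.1 μs.
End-to-end = 5240 μs.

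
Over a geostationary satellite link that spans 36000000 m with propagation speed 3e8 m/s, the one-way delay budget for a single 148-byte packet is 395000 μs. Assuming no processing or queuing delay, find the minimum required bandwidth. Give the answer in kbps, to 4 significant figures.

L = 1184 bits.
Propagation delay = 36000000 / 300000000 = 120000 μs.
Transmission budget = 395000 − 120000 = 275000 μs.
R ≥ L / t_tx = 1184 bits / 0.275 s = 4.305 kbps.

4.305 kbps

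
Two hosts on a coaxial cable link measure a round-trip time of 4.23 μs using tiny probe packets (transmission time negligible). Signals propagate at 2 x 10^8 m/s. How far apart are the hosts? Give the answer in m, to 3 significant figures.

One-way propagation = RTT/2 = 2.115 μs.
d = s × t = 200000000 × 2.115e-06 = 423 m.

423 m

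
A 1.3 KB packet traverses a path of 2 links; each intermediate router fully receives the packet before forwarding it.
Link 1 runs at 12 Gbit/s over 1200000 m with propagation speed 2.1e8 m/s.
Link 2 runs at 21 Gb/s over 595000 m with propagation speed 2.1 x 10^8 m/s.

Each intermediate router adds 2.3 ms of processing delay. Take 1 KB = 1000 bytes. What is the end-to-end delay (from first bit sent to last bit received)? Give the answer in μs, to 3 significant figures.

10800 μs

L = 10400 bits.
Transmission delays (L/R per hop): 0.866667, 0.495238 μs; sum = 1.3619 μs.
Propagation delays (d/s per hop): 5714.29, 2833.33 μs; sum = 8547.62 μs.
Processing at 1 router(s): 1 × 2.3 ms = 2300 μs.
End-to-end = 10800 μs.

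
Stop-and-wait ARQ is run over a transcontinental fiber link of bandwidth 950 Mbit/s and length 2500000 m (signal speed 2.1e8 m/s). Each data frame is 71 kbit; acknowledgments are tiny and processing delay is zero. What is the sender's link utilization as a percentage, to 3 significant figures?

t_tx = L/R = 71000/950000000 = 7.47368e-05 s.
t_prop = 2500000/210000000 = 0.0119048 s; RTT = 0.0238095 s.
Cycle = t_tx + RTT = 0.0238843 s.
Utilization = t_tx / cycle = 7.47368e-05/0.0238843 = 0.313 %.

0.313 %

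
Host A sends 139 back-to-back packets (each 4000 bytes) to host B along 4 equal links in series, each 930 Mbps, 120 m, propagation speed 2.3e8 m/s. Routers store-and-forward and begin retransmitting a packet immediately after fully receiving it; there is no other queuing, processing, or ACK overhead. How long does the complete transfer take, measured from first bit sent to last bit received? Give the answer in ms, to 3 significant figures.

Per-hop transmission t_tx = L/R = 32000/930000000 = 0.0344086 ms.
Per-hop propagation t_prop = 120/2.3e+08 = 0.000521739 ms.
Pipeline fill: first packet needs 4·t_tx to clear all hops; remaining 138 packets each add one t_tx.
Total = (4+139-1)·t_tx + 4·t_prop = 142·0.0344086 + 4·0.000521739 = 4.89 ms.

4.89 ms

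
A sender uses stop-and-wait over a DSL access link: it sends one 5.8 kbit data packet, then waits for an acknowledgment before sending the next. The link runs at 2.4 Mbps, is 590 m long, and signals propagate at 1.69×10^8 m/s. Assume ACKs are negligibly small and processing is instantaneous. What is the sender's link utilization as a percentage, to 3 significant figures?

t_tx = L/R = 5800/2400000 = 0.00241667 s.
t_prop = 590/169000000 = 3.49112e-06 s; RTT = 6.98225e-06 s.
Cycle = t_tx + RTT = 0.00242365 s.
Utilization = t_tx / cycle = 0.00241667/0.00242365 = 99.7 %.

99.7 %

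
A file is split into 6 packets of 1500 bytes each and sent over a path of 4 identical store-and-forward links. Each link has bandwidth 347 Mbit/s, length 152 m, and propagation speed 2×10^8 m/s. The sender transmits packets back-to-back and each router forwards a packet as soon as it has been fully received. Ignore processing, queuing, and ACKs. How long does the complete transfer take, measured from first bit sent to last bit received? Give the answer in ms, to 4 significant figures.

Per-hop transmission t_tx = L/R = 12000/347000000 = 0.0345821 ms.
Per-hop propagation t_prop = 152/200000000 = 0.00076 ms.
Pipeline fill: first packet needs 4·t_tx to clear all hops; remaining 5 packets each add one t_tx.
Total = (4+6-1)·t_tx + 4·t_prop = 9·0.0345821 + 4·0.00076 = 0.3143 ms.

0.3143 ms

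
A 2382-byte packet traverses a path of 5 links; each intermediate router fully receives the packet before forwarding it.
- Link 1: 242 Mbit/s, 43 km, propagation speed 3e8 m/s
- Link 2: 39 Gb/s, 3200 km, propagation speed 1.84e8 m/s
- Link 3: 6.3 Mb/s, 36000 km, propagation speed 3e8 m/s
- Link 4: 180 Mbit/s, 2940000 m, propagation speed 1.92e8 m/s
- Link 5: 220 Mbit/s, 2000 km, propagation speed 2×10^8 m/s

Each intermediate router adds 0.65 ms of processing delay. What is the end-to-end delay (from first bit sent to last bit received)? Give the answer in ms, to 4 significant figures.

168.7 ms

L = 2382 × 8 = 19056 bits.
Transmission delays (L/R per hop): 0.0787438, 0.000488615, 3.02476, 0.105867, 0.0866182 ms; sum = 3.29648 ms.
Propagation delays (d/s per hop): 0.143333, 17.3913, 120, 15.3125, 10 ms; sum = 162.847 ms.
Processing at 4 router(s): 4 × 0.65 ms = 2.6 ms.
End-to-end = 168.7 ms.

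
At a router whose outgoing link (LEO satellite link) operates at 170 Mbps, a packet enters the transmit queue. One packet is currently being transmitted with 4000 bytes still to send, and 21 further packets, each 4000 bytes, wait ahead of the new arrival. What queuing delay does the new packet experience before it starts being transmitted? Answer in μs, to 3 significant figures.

Each queued packet: L/R = 32000/170000000 = 188.235 μs.
21 queued → 3952.94 μs.
Plus remaining 32000 bits of current packet: 188.235 μs.
Queuing delay = 4140 μs.

4140 μs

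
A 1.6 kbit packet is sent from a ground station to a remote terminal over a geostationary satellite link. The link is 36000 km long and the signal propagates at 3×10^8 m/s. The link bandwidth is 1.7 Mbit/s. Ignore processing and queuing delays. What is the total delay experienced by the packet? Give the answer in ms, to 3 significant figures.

L = 1600 bits.
Transmission delay = L/R = 1600 / 1700000 = 0.941176 ms.
Propagation delay = d/s = 36000000 m / 300000000 m/s = 120 ms.
Total = 121 ms.

121 ms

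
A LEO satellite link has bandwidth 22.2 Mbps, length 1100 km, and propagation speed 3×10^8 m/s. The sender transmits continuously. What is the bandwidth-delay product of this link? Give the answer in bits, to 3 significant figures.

81400 bits

Propagation delay = 1100000 / 300000000 = 0.00366667 s.
BDP = R × t_prop = 22200000 × 0.00366667 = 81400 bits.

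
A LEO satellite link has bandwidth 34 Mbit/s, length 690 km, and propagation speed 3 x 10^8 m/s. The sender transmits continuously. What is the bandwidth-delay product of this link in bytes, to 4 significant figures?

Propagation delay = 690000 / 300000000 = 0.0023 s.
BDP = R × t_prop = 34000000 × 0.0023 = 78200 bits.
In bytes: 78200/8 = 9775 bytes.

9775 bytes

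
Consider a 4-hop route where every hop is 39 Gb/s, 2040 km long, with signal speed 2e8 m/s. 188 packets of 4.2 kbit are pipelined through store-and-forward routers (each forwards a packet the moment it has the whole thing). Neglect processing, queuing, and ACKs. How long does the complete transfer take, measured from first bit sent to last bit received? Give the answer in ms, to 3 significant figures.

Per-hop transmission t_tx = L/R = 4200/39000000000 = 0.000107692 ms.
Per-hop propagation t_prop = 2040000/200000000 = 10.2 ms.
Pipeline fill: first packet needs 4·t_tx to clear all hops; remaining 187 packets each add one t_tx.
Total = (4+188-1)·t_tx + 4·t_prop = 191·0.000107692 + 4·10.2 = 40.8 ms.

40.8 ms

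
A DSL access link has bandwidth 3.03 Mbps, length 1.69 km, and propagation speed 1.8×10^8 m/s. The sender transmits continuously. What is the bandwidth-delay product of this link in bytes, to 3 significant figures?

Propagation delay = 1690 / 180000000 = 9.38889e-06 s.
BDP = R × t_prop = 3030000 × 9.38889e-06 = 28.4483 bits.
In bytes: 28.4483/8 = 3.56 bytes.

3.56 bytes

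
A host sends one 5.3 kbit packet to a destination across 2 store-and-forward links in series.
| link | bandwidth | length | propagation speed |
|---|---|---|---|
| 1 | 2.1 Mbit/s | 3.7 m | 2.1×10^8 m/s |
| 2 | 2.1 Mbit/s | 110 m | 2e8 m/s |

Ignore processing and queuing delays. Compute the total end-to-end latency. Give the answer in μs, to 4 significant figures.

L = 5300 bits.
Transmission delay per hop = L/R = 5300/2100000 = 2523.81 μs; 2 hops → 5047.62 μs.
Propagation delays (d/s per hop): 0.017619, 0.55 μs; sum = 0.567619 μs.
End-to-end = 5048 μs.

5048 μs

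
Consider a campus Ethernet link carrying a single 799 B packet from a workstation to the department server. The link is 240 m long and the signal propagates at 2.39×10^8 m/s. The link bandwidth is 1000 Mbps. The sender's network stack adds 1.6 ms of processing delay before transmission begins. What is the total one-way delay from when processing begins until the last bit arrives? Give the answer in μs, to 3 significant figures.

1610 μs

L = 799 × 8 = 6392 bits.
Transmission delay = L/R = 6392 / 1000000000 = 6.392 μs.
Propagation delay = d/s = 240 m / 239000000 m/s = 1.00418 μs.
Plus processing delay 1.6 ms = 1600 μs.
Total = 1610 μs.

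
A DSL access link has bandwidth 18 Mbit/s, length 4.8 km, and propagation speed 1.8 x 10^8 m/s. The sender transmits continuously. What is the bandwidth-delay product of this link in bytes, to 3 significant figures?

60.0 bytes

Propagation delay = 4800 / 180000000 = 2.66667e-05 s.
BDP = R × t_prop = 18000000 × 2.66667e-05 = 480 bits.
In bytes: 480/8 = 60.0 bytes.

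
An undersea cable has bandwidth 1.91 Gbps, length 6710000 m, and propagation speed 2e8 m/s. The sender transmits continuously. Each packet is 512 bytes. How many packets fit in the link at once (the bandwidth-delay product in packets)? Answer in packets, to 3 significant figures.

15600 packets

Propagation delay = 6710000 / 200000000 = 0.03355 s.
BDP = R × t_prop = 1910000000 × 0.03355 = 64080500 bits.
In packets of 4096 bits: 15600 packets.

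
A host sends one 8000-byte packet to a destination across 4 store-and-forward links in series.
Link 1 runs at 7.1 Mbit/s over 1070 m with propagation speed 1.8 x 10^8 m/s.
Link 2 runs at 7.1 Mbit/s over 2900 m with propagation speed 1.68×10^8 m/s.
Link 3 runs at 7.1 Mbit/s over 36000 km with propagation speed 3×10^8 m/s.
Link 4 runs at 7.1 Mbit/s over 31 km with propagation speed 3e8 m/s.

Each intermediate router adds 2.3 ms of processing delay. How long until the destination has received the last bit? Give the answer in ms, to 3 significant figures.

163 ms

L = 8000 × 8 = 64000 bits.
Transmission delay per hop = L/R = 64000/7100000 = 9.01408 ms; 4 hops → 36.0563 ms.
Propagation delays (d/s per hop): 0.00594444, 0.0172619, 120, 0.103333 ms; sum = 120.127 ms.
Processing at 3 router(s): 3 × 2.3 ms = 6.9 ms.
End-to-end = 163 ms.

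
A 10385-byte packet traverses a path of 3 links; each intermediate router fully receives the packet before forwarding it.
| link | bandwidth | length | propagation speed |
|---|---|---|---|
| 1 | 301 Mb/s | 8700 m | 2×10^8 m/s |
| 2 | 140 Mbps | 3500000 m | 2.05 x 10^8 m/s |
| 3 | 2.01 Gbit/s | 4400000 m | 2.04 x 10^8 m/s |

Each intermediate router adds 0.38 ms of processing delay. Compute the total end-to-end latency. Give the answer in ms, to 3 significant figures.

L = 10385 × 8 = 83080 bits.
Transmission delays (L/R per hop): 0.276013, 0.593429, 0.0413333 ms; sum = 0.910775 ms.
Propagation delays (d/s per hop): 0.0435, 17.0732, 21.5686 ms; sum = 38.6853 ms.
Processing at 2 router(s): 2 × 0.38 ms = 0.76 ms.
End-to-end = 40.4 ms.

40.4 ms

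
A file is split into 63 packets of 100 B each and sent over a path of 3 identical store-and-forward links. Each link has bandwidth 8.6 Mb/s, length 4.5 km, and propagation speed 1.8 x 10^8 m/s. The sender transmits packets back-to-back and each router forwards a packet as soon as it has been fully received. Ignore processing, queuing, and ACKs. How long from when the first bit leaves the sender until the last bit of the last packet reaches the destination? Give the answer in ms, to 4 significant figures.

Per-hop transmission t_tx = L/R = 800/8600000 = 0.0930233 ms.
Per-hop propagation t_prop = 4500/180000000 = 0.025 ms.
Pipeline fill: first packet needs 3·t_tx to clear all hops; remaining 62 packets each add one t_tx.
Total = (3+63-1)·t_tx + 3·t_prop = 65·0.0930233 + 3·0.025 = 6.122 ms.

6.122 ms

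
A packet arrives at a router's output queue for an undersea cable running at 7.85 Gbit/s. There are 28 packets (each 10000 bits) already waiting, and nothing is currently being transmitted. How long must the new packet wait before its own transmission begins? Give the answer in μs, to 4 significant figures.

35.67 μs

Each queued packet: L/R = 10000/7850000000 = 1.27389 μs.
28 queued → 35.6688 μs.
Queuing delay = 35.67 μs.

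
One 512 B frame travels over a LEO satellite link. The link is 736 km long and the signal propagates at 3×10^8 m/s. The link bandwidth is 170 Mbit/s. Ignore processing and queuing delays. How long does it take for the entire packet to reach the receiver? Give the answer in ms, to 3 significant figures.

L = 512 × 8 = 4096 bits.
Transmission delay = L/R = 4096 / 170000000 = 0.0240941 ms.
Propagation delay = d/s = 736000 m / 300000000 m/s = 2.45333 ms.
Total = 2.48 ms.

2.48 ms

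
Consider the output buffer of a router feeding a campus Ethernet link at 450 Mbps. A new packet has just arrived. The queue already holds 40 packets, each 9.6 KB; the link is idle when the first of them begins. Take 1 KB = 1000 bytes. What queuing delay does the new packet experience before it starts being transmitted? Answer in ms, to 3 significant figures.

Each queued packet: L/R = 76800/450000000 = 0.170667 ms.
40 queued → 6.82667 ms.
Queuing delay = 6.83 ms.

6.83 ms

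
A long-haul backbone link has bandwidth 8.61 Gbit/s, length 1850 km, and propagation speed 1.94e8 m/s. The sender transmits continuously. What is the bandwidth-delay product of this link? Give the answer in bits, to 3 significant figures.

82100000 bits

Propagation delay = 1850000 / 194000000 = 0.00953608 s.
BDP = R × t_prop = 8610000000 × 0.00953608 = 82105700 bits.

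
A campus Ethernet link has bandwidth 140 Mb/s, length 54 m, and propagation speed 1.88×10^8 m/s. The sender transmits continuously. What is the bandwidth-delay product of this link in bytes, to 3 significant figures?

5.03 bytes

Propagation delay = 54 / 188000000 = 2.87234e-07 s.
BDP = R × t_prop = 140000000 × 2.87234e-07 = 40.2128 bits.
In bytes: 40.2128/8 = 5.03 bytes.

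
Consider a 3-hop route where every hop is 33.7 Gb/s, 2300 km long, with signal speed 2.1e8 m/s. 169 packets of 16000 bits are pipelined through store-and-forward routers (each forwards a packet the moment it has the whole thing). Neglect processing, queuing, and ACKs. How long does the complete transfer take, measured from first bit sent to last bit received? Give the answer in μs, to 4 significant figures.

32940 μs

Per-hop transmission t_tx = L/R = 16000/3.37e+10 = 0.474777 μs.
Per-hop propagation t_prop = 2300000/210000000 = 10952.4 μs.
Pipeline fill: first packet needs 3·t_tx to clear all hops; remaining 168 packets each add one t_tx.
Total = (3+169-1)·t_tx + 3·t_prop = 171·0.474777 + 3·10952.4 = 32940 μs.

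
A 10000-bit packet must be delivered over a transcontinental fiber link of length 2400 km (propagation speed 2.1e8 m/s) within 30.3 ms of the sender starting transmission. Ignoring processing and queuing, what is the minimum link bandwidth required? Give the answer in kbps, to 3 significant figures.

530 kbps

Propagation delay = 2400000 / 210000000 = 11.4286 ms.
Transmission budget = 30.3 − 11.4286 = 18.8714 ms.
R ≥ L / t_tx = 10000 bits / 0.0188714 s = 530 kbps.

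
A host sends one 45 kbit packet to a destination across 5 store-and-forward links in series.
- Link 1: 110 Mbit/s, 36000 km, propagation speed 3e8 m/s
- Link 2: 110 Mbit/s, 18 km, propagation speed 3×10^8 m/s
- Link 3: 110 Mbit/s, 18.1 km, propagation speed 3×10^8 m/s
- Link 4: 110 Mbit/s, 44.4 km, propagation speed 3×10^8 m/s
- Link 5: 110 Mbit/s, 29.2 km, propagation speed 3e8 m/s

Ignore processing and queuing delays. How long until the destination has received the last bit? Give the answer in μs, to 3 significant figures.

122000 μs

L = 45000 bits.
Transmission delay per hop = L/R = 45000/110000000 = 409.091 μs; 5 hops → 2045.45 μs.
Propagation delays (d/s per hop): 120000, 60, 60.3333, 148, 97.3333 μs; sum = 120366 μs.
End-to-end = 122000 μs.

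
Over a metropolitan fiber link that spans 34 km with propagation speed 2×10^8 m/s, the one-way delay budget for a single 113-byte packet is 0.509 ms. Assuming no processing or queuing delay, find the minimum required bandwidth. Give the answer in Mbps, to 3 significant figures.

2.67 Mbps

L = 904 bits.
Propagation delay = 34000 / 200000000 = 0.17 ms.
Transmission budget = 0.509 − 0.17 = 0.339 ms.
R ≥ L / t_tx = 904 bits / 0.000339 s = 2.67 Mbps.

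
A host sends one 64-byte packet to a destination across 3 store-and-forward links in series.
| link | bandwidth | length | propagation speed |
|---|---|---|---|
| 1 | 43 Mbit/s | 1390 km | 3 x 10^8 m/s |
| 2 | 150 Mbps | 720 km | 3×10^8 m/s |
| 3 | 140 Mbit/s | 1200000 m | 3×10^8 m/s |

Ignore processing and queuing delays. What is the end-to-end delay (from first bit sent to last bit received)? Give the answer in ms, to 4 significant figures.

11.05 ms

L = 64 × 8 = 512 bits.
Transmission delays (L/R per hop): 0.011907, 0.00341333, 0.00365714 ms; sum = 0.0189775 ms.
Propagation delays (d/s per hop): 4.63333, 2.4, 4 ms; sum = 11.0333 ms.
End-to-end = 11.05 ms.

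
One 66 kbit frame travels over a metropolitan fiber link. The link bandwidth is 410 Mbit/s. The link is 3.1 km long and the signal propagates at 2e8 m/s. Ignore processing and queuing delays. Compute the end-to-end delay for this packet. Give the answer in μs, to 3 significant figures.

L = 66000 bits.
Transmission delay = L/R = 66000 / 410000000 = 160.976 μs.
Propagation delay = d/s = 3100 m / 200000000 m/s = 15.5 μs.
Total = 176 μs.

176 μs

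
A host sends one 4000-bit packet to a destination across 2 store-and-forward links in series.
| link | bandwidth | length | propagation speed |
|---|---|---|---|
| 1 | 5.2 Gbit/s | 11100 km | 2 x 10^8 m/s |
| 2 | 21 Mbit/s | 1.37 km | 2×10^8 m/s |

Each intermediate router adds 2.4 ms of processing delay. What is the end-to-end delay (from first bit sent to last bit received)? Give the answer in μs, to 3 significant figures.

Transmission delays (L/R per hop): 0.769231, 190.476 μs; sum = 191.245 μs.
Propagation delays (d/s per hop): 55500, 6.85 μs; sum = 55506.9 μs.
Processing at 1 router(s): 1 × 2.4 ms = 2400 μs.
End-to-end = 58100 μs.

58100 μs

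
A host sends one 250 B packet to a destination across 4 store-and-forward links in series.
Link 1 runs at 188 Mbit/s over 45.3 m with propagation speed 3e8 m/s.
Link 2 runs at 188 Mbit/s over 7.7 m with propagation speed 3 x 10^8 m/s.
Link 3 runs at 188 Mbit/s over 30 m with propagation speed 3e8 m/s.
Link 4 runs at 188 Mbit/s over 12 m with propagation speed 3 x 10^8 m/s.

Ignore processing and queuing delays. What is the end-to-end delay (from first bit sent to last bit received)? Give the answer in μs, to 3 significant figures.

42.9 μs

L = 250 × 8 = 2000 bits.
Transmission delay per hop = L/R = 2000/188000000 = 10.6383 μs; 4 hops → 42.5532 μs.
Propagation delays (d/s per hop): 0.151, 0.0256667, 0.1, 0.04 μs; sum = 0.316667 μs.
End-to-end = 42.9 μs.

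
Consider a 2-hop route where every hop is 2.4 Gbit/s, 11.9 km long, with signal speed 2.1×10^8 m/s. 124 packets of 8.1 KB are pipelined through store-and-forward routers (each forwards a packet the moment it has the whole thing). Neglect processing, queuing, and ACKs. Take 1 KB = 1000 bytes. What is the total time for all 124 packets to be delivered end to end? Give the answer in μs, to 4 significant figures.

3488 μs

Per-hop transmission t_tx = L/R = 64800/2400000000 = 27 μs.
Per-hop propagation t_prop = 11900/210000000 = 56.6667 μs.
Pipeline fill: first packet needs 2·t_tx to clear all hops; remaining 123 packets each add one t_tx.
Total = (2+124-1)·t_tx + 2·t_prop = 125·27 + 2·56.6667 = 3488 μs.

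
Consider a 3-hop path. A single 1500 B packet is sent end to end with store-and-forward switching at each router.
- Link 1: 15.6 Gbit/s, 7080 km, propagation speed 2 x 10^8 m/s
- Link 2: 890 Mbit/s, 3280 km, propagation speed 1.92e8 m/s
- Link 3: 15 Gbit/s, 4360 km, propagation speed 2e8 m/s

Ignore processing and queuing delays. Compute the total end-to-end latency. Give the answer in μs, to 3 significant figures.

74300 μs

L = 1500 × 8 = 12000 bits.
Transmission delays (L/R per hop): 0.769231, 13.4831, 0.8 μs; sum = 15.0524 μs.
Propagation delays (d/s per hop): 35400, 17083.3, 21800 μs; sum = 74283.3 μs.
End-to-end = 74300 μs.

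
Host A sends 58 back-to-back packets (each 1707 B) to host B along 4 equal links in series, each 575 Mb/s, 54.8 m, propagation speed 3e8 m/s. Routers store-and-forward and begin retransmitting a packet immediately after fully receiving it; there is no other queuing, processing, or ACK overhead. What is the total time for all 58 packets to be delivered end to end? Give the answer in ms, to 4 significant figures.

Per-hop transmission t_tx = L/R = 13656/575000000 = 0.0237496 ms.
Per-hop propagation t_prop = 54.8/300000000 = 0.000182667 ms.
Pipeline fill: first packet needs 4·t_tx to clear all hops; remaining 57 packets each add one t_tx.
Total = (4+58-1)·t_tx + 4·t_prop = 61·0.0237496 + 4·0.000182667 = 1.449 ms.

1.449 ms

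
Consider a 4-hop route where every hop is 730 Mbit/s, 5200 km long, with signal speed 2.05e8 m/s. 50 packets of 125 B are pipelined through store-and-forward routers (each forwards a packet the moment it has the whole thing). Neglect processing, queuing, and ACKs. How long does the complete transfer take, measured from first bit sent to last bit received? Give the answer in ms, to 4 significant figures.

Per-hop transmission t_tx = L/R = 1000/730000000 = 0.00136986 ms.
Per-hop propagation t_prop = 5200000/2.05e+08 = 25.3659 ms.
Pipeline fill: first packet needs 4·t_tx to clear all hops; remaining 49 packets each add one t_tx.
Total = (4+50-1)·t_tx + 4·t_prop = 53·0.00136986 + 4·25.3659 = 101.5 ms.

101.5 ms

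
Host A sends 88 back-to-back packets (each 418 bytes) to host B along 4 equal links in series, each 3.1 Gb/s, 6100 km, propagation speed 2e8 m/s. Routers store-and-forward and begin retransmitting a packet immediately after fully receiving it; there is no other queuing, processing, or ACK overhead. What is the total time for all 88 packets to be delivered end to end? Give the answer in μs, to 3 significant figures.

Per-hop transmission t_tx = L/R = 3344/3100000000 = 1.07871 μs.
Per-hop propagation t_prop = 6100000/200000000 = 30500 μs.
Pipeline fill: first packet needs 4·t_tx to clear all hops; remaining 87 packets each add one t_tx.
Total = (4+88-1)·t_tx + 4·t_prop = 91·1.07871 + 4·30500 = 122000 μs.

122000 μs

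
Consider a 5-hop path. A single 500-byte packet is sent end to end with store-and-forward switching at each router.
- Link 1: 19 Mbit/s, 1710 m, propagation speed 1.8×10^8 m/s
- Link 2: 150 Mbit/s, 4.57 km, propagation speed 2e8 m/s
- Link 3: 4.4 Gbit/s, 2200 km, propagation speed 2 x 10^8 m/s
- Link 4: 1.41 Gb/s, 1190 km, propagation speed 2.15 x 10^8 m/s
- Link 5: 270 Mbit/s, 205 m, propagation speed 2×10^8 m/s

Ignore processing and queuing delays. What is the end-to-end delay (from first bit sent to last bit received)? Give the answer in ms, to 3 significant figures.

L = 500 × 8 = 4000 bits.
Transmission delays (L/R per hop): 0.210526, 0.0266667, 0.000909091, 0.00283688, 0.0148148 ms; sum = 0.255754 ms.
Propagation delays (d/s per hop): 0.0095, 0.02285, 11, 5.53488, 0.001025 ms; sum = 16.5683 ms.
End-to-end = 16.8 ms.

16.8 ms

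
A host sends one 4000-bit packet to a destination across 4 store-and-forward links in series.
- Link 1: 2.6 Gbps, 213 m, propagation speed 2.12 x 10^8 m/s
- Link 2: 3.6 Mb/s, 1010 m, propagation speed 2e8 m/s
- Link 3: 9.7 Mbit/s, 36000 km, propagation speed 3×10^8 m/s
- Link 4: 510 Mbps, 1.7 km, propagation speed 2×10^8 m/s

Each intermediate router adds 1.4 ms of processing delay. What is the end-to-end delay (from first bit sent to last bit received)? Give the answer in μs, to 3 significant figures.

Transmission delays (L/R per hop): 1.53846, 1111.11, 412.371, 7.84314 μs; sum = 1532.86 μs.
Propagation delays (d/s per hop): 1.00472, 5.05, 120000, 8.5 μs; sum = 120015 μs.
Processing at 3 router(s): 3 × 1.4 ms = 4200 μs.
End-to-end = 126000 μs.

126000 μs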